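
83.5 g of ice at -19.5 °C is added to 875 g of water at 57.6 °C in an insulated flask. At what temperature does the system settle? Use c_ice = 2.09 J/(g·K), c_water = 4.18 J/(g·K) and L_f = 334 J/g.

Let T be the final temperature. ΣQ_i = 0:
warm ice to 0 °C: 83.5×2.09×(0 − (-19.5)) = 3403; latent heat to melt: 83.5×334 = 27889; meltwater 0→T: 83.5×4.18×T = 349.03 T; water: 3657.5(T − 57.6)
4006.5 T = 210672 − 31292 = 179380
T ≈ 44.77 °C — above 0 °C, consistent with complete melting.

T_f ≈ 44.8 °C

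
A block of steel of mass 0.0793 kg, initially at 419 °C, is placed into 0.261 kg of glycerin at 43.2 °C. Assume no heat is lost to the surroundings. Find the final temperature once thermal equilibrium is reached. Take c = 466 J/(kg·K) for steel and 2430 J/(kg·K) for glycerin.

T_f ≈ 63.9 °C

Conservation of energy gives ΣQ = 0:
0.0793×466×(T − 419) + 0.261×2430×(T − 43.2) = 0
(36.95 + 634.23) T = 36.95×419 + 634.23×43.2
T = 42882/671.18 ≈ 63.89 °C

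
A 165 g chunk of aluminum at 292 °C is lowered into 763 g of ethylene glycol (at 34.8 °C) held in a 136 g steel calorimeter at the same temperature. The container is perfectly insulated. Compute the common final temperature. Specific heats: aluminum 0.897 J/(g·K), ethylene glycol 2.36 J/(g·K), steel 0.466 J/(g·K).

Net heat exchanged in the isolated system is zero:
165×0.897×(T − 292) + 763×2.36×(T − 34.8) + 136×0.466×(T − 34.8) = 0
(148 + 1800.7 + 63.38) T = 148×292 + 1800.7×34.8 + 63.38×34.8
T = 108087/2012.1 ≈ 53.72 °C

T_f ≈ 53.7 °C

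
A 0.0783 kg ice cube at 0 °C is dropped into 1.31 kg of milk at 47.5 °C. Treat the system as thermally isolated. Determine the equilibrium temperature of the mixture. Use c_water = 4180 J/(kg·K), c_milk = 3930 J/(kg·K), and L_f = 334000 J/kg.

T_f ≈ 39.9 °C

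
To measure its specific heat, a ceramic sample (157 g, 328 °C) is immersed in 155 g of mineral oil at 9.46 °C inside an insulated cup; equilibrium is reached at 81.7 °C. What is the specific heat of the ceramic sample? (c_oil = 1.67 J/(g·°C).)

c ≈ 0.484 J/(g·°C)

Let T be the final temperature. ΣQ_i = 0:
157·c·(81.7 − 328) + 155·1.67·(81.7 − 9.46) = 0
-38669 c = -18699
c = -18699/-38669 ≈ 0.4836 J/(g·°C)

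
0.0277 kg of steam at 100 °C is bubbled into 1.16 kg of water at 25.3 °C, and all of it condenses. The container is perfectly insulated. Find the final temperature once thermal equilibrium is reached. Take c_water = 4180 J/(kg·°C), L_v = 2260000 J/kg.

Heat gained plus heat lost sum to zero:
steam→water at 100 °C releases m L_v = 0.0277×2260000 = 62602
  condensed water 100 °C→T: 115.79(T − 100)
  water warms: 1.16×4180×(T − 25.3) = 4848.8(T − 25.3)
4964.6 T = 62602 + 11579 + 122675 = 196855
T ≈ 39.65 °C (< 100 °C, so full condensation is consistent).

T_f ≈ 39.7 °C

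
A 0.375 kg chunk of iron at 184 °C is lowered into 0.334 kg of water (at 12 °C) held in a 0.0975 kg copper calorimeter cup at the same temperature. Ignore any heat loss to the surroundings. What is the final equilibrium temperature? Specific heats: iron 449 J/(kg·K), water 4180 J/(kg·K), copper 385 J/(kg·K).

T_f ≈ 30.1 °C

Let T be the final temperature. ΣQ_i = 0:
0.375*449*(T − 184) + 0.334*4180*(T − 12) + 0.0975*385*(T − 12) = 0
168.38(T − 184) + 1396.1(T − 12) + 37.54(T − 12) = 0
1602 T = 48185
T = 48185 / 1602 = 30.1 °C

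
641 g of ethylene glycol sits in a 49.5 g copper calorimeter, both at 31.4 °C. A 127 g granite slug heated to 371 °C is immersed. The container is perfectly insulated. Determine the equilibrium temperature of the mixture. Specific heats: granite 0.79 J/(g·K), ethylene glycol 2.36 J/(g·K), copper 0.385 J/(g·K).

T_f ≈ 52.3 °C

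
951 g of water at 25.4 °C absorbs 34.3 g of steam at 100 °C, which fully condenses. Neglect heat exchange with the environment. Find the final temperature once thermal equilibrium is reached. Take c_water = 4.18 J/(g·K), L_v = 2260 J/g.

T_f ≈ 46.8 °C

Sum of m c ΔT and latent-heat terms is zero:
steam→water at 100 °C releases m L_v = 34.3×2260 = 77518; condensate cools 100→T: 34.3×4.18×(T − 100) = 143.37(T − 100); original water: 3975.2(T − 25.4)
4118.6 T = 77518 + 14337 + 100970 = 192825
T ≈ 46.82 °C, under the boiling point, so the assumption holds.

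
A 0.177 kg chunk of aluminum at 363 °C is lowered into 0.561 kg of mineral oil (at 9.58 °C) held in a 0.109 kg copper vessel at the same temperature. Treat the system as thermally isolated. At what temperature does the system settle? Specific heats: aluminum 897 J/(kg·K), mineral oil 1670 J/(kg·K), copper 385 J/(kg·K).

T_f = Σ m_i c_i T_i / Σ m_i c_i:
T_f = (158.77×363 + 936.87×9.58 + 41.97×9.58) / (158.77 + 936.87 + 41.97)
    = 67010 / 1137.6 ≈ 58.90 °C

T_f ≈ 58.9 °C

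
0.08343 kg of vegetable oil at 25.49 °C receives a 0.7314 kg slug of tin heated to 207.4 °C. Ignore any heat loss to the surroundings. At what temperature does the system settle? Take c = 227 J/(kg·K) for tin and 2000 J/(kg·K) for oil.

T_f ≈ 116.2 °C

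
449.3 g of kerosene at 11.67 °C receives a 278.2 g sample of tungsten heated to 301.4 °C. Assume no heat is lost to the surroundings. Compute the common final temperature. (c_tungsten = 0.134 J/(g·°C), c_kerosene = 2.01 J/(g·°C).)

T_f ≈ 23.2 °C

Let T be the final temperature. ΣQ_i = 0:
278.2*0.134*(T − 301.4) + 449.3*2.01*(T − 11.67) = 0
940.37 T = 21775
T ≈ 23.16 °C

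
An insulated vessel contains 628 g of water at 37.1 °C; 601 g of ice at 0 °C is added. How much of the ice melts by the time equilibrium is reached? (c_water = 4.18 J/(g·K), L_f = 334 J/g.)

m_melted ≈ 292 g

Cooling the water to 0 °C releases 628×4.18×37.1 = 97389 J.
Fully melting the ice requires m_ice L_f = 601×334 = 200734 J.
That's not enough to melt it all — equilibrium is at 0 °C with ice remaining.
Mass melted = 97389/334 ≈ 291.6 g.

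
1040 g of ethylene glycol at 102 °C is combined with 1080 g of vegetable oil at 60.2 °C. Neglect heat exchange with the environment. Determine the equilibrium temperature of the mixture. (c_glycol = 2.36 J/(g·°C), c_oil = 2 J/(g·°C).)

Taking heat into each body as positive, Σ m c ΔT = 0:
1040×2.36×(T − 102) + 1080×2×(T − 60.2) = 0
2454.4(T − 102) + 2160(T − 60.2) = 0
4614.4 T = 380381
T = 380381 / 4614.4 = 82.4 °C

T_f ≈ 82.4 °C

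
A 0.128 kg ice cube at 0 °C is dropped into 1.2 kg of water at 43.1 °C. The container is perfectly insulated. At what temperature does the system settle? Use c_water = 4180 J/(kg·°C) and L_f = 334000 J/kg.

T_f ≈ 31.2 °C

Net heat exchanged in the isolated system is zero:
latent heat to melt: 0.128×334000 = 42752
  warm the meltwater: 535.04 T
  water: 5016(T − 43.1)
5551 T = 216190 − 42752 = 173438
T ≈ 31.24 °C. Since T > 0 °C, the all-ice-melts assumption holds.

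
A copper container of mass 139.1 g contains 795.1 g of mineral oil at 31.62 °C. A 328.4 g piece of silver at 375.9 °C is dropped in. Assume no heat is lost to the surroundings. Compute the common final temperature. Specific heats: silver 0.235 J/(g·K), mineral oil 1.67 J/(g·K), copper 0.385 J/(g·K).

Let T be the final temperature. ΣQ_i = 0:
328.4×0.235×(T − 375.9) + 795.1×1.67×(T − 31.62) + 139.1×0.385×(T − 31.62) = 0
1458.5 T = 72689
T = 72689 / 1458.5 = 49.8 °C

T_f ≈ 49.8 °C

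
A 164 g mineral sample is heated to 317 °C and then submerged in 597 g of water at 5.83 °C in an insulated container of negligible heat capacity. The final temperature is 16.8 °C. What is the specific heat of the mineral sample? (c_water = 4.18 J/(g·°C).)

m_s c (T_s − T_f) = m_water c_water (T_f − T_0):
164×c×(317 − 16.8) = 597×4.18×(16.8 − 5.83)
49233 c = 27375  ⇒  c ≈ 0.556 J/(g·°C)

c ≈ 0.556 J/(g·°C)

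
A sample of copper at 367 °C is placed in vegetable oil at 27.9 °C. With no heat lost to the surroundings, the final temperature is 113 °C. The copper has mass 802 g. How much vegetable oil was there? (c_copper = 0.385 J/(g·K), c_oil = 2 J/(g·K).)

m ≈ 461 g

Heat lost by the copper = heat gained by the oil:
802·0.385·(367 − 113) = m·2·(113 − 27.9)
170.2 m = 78428  ⇒  m ≈ 460.8 g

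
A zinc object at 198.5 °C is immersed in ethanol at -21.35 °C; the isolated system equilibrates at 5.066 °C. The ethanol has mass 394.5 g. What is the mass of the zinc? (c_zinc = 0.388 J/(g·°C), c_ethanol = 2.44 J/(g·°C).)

m ≈ 339 g

Let T be the final temperature. ΣQ_i = 0:
m·0.388·(5.066 − 198.5) + 394.5·2.44·(5.066 − (-21.35)) = 0
-75.05 m = -25428
m = -25428/-75.05 ≈ 338.8 g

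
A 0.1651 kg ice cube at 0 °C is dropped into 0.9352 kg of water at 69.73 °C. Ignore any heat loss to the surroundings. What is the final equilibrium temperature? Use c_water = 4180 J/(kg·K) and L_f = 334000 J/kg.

T_f ≈ 47.3 °C

Conservation of energy gives ΣQ = 0:
melt ice: 0.1651·334000 = 55143; meltwater 0→T: 0.1651·4180·T = 690.12 T; water: 3909.1(T − 69.73)
4599.3 T = 272584 − 55143 = 217441
T ≈ 47.28 °C (positive, so assuming full melt was valid).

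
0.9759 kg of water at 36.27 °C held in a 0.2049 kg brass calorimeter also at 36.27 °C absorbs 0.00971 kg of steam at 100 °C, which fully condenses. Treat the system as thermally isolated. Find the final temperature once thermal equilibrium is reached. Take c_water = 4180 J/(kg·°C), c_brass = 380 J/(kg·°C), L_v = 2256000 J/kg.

T_f ≈ 42.1 °C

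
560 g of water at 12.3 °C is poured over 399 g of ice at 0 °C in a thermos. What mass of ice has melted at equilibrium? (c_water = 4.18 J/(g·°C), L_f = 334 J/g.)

m_melted ≈ 86.2 g

Water can give up m c ΔT = 560·4.18·12.3 = 28792 J before reaching 0 °C.
Melting all 399 g of ice would need 399·334 = 133266 J.
28792 J < 133266 J, so only part of the ice melts and the system sits at 0 °C.
Mass melted = 28792/334 ≈ 86.2 g.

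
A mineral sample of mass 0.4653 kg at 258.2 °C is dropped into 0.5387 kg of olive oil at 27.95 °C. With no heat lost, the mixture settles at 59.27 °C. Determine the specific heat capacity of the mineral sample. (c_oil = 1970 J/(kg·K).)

Heat lost by the mineral sample = heat gained by the oil:
0.4653×c×(258.2 − 59.27) = 0.5387×1970×(59.27 − 27.95)
92.56 c = 33238  ⇒  c ≈ 359.1 J/(kg·K)

c ≈ 359 J/(kg·K)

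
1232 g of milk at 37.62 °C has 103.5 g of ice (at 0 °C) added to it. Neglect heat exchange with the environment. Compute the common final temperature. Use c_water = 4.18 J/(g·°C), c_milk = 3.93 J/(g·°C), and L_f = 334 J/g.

T_f ≈ 28.0 °C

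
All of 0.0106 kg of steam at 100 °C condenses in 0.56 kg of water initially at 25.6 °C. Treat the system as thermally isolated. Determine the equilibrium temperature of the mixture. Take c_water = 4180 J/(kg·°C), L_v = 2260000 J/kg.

Let T be the final temperature. ΣQ_i = 0:
latent heat released on condensation: 0.0106×2260000 = 23956
  condensed water 100 °C→T: 44.31(T − 100)
  original water: 2340.8(T − 25.6)
2385.1 T = 23956 + 4430.8 + 59924 = 88311
T ≈ 37.03 °C, under the boiling point, so the assumption holds.

T_f ≈ 37.0 °C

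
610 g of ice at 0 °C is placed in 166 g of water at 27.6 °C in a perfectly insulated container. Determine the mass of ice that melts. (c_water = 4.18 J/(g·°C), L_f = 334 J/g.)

m_melted ≈ 57.3 g

Heat available from the water dropping to 0 °C: 166×4.18×27.6 = 19151 J.
Fully melting the ice requires m_ice L_f = 610×334 = 203740 J.
That's not enough to melt it all — equilibrium is at 0 °C with ice remaining.
Mass melted = 19151/334 ≈ 57.34 g.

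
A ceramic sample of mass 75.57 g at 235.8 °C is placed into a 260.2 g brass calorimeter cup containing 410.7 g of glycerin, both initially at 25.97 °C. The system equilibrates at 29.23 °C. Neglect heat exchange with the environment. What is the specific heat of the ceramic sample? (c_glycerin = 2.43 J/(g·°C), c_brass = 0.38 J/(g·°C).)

c ≈ 0.229 J/(g·°C)

Energy conservation, ΣQ = 0:
75.57×c×(29.23 − 235.8) + 410.7×2.43×(29.23 − 25.97) + 260.2×0.38×(29.23 − 25.97) = 0
-15610 c = -3575.8
c = -3575.8/-15610 ≈ 0.2291 J/(g·°C)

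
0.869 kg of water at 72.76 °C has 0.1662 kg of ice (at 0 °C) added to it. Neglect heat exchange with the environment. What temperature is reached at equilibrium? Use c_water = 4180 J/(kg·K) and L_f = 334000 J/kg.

Heat gained plus heat lost sum to zero:
latent heat to melt: 0.1662·334000 = 55511; meltwater 0→T: 0.1662·4180·T = 694.72 T; water cools: 0.869·4180·(T − 72.76) = 3632.4(T − 72.76)
4327.1 T = 264295 − 55511 = 208784
T ≈ 48.25 °C — above 0 °C, consistent with complete melting.

T_f ≈ 48.2 °C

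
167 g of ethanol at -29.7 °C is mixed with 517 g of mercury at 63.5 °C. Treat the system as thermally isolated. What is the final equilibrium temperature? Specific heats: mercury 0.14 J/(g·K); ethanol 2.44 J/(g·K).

T_f ≈ -15.6 °C

|Q_mercury| = |Q_ethanol|:
517*0.14*(63.5 − T) = 167*2.44*(T − (-29.7))
72.38(63.5 − T) = 407.48(T − (-29.7))
479.86 T = -7506  ⇒  T ≈ -15.64 °C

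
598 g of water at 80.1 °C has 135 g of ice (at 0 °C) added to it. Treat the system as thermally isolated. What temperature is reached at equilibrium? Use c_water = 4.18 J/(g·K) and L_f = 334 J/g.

T_f ≈ 50.6 °C

Conservation of energy gives ΣQ = 0:
latent heat to melt: 135·334 = 45090
  warm the meltwater: 564.3 T
  water: 2499.6(T − 80.1)
3063.9 T = 200221 − 45090 = 155131
T ≈ 50.63 °C (positive, so assuming full melt was valid).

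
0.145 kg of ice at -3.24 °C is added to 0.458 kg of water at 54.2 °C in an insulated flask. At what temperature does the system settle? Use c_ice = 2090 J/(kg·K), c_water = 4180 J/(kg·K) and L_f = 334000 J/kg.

Energy balance with sensible and latent terms:
warm ice to 0 °C: 0.145·2090·(0 − (-3.24)) = 981.88; melt ice: 0.145·334000 = 48430; meltwater 0→T: 0.145·4180·T = 606.1 T; water: 1914.4(T − 54.2)
2520.5 T = 103763 − 49412 = 54351
T ≈ 21.56 °C — above 0 °C, consistent with complete melting.

T_f ≈ 21.6 °C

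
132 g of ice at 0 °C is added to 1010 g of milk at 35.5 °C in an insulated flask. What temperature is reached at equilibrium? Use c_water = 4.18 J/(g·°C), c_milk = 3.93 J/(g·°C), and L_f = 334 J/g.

T_f ≈ 21.4 °C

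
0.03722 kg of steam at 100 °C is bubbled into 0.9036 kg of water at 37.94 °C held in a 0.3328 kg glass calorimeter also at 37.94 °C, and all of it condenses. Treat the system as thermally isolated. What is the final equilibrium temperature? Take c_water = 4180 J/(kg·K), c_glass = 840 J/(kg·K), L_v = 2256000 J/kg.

Sum of m c ΔT and latent-heat terms is zero:
condense steam: −0.03722×2256000 = −83968; condensed water 100 °C→T: 155.58(T − 100); original water: 3777(T − 37.94); cup: 279.55(T − 37.94)
4212.2 T = 83968 + 15558 + 153907 = 253434
T ≈ 60.17 °C — below 100 °C, confirming all the steam condensed.

T_f ≈ 60.2 °C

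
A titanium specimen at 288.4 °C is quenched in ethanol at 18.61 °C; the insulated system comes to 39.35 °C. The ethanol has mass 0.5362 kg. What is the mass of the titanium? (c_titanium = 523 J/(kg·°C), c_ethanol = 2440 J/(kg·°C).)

Net heat exchanged in the isolated system is zero:
m·523·(39.35 − 288.4) + 0.5362·2440·(39.35 − 18.61) = 0
-130253 m = -27135
m = -27135/-130253 ≈ 0.2083 kg

m ≈ 0.208 kg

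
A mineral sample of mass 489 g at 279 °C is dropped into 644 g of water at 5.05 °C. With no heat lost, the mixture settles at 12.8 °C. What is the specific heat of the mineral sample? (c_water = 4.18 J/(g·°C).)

c ≈ 0.16 J/(g·°C)

m_s c (T_s − T_f) = m_water c_water (T_f − T_0):
489·c·(279 − 12.8) = 644·4.18·(12.8 − 5.05)
130172 c = 20862  ⇒  c ≈ 0.1603 J/(g·°C)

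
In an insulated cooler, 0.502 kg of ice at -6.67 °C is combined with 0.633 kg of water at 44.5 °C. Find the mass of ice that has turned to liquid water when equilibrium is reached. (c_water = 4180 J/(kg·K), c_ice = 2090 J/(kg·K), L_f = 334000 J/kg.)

m_melted ≈ 0.332 kg

Heat available from the water dropping to 0 °C: 0.633·4180·44.5 = 117744 J.
Warming the ice to 0 °C takes 0.502·2090·6.67 = 6998 J, leaving 110746 J for melting.
Fully melting the ice requires m_ice L_f = 0.502·334000 = 167668 J.
Since 110746 < 167668 J, not all the ice melts; equilibrium is at 0 °C.
m_melt = 110746 / L_f = 0.3316 kg.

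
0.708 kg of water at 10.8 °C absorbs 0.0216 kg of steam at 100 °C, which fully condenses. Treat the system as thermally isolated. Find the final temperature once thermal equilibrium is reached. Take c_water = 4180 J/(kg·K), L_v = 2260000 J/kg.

Setting the total heat transfer to zero:
latent heat released on condensation: 0.0216·2260000 = 48816
  condensed water 100 °C→T: 90.29(T − 100)
  original water: 2959.4(T − 10.8)
3049.7 T = 48816 + 9028.8 + 31962 = 89807
T ≈ 29.45 °C — below 100 °C, confirming all the steam condensed.

T_f ≈ 29.4 °C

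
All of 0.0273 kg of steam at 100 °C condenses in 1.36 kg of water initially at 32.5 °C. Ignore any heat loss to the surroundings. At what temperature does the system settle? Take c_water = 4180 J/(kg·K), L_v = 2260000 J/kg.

T_f ≈ 44.5 °C

Energy conservation, ΣQ = 0:
latent heat released on condensation: 0.0273·2260000 = 61698
  condensed water 100 °C→T: 114.11(T − 100)
  original water: 5684.8(T − 32.5)
5798.9 T = 61698 + 11411 + 184756 = 257865
T ≈ 44.47 °C — below 100 °C, confirming all the steam condensed.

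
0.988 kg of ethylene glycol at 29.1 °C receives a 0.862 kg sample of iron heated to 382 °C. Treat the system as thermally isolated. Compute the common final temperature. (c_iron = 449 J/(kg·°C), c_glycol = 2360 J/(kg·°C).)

T_f ≈ 79.3 °C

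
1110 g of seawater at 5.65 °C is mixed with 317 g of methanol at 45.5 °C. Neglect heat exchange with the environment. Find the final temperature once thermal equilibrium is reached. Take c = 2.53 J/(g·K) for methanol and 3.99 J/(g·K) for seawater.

T_f = Σ m_i c_i T_i / Σ m_i c_i:
T_f = (802.01*45.5 + 4428.9*5.65) / (802.01 + 4428.9)
    = 61515 / 5230.9 ≈ 11.76 °C

T_f ≈ 11.8 °C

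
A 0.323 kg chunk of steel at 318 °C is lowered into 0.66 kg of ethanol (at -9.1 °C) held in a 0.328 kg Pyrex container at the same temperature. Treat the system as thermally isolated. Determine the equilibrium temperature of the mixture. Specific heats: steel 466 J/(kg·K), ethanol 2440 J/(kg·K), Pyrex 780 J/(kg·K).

Net heat exchanged in the isolated system is zero:
0.323*466*(T − 318) + 0.66*2440*(T − (-9.1)) + 0.328*780*(T − (-9.1)) = 0
150.52(T − 318) + 1610.4(T − (-9.1)) + 255.84(T − (-9.1)) = 0
(150.52 + 1610.4 + 255.84) T = 150.52*318 + 1610.4*(-9.1) + 255.84*(-9.1)
T = 30882 / 2016.8 = 15.3 °C

T_f ≈ 15.3 °C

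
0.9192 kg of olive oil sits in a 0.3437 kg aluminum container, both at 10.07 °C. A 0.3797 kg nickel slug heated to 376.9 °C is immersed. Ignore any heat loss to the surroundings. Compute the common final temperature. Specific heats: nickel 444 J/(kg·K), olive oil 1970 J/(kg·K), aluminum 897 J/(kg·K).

Net heat exchanged in the isolated system is zero:
0.3797·444·(T − 376.9) + 0.9192·1970·(T − 10.07) + 0.3437·897·(T − 10.07) = 0
168.59(T − 376.9) + 1810.8(T − 10.07) + 308.3(T − 10.07) = 0
2287.7 T = 84880
T = 84880/2287.7 ≈ 37.10 °C

T_f ≈ 37.1 °C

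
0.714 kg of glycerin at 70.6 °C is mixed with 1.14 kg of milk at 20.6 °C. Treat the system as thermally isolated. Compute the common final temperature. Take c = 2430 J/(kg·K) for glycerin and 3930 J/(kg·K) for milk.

T_f ≈ 34.6 °C

|Q_glycerin| = |Q_milk|:
0.714*2430*(70.6 − T) = 1.14*3930*(T − 20.6)
1735(70.6 − T) = 4480.2(T − 20.6)
6215.2 T = 214785  ⇒  T ≈ 34.56 °C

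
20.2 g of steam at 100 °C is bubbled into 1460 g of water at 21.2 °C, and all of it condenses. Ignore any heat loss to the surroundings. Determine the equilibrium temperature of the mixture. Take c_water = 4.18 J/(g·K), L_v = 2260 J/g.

T_f ≈ 29.7 °C

Taking heat into each body as positive, Σ m c ΔT = 0:
condense steam: −20.2×2260 = −45652; condensed water 100 °C→T: 84.44(T − 100); original water: 6102.8(T − 21.2)
6187.2 T = 45652 + 8443.6 + 129379 = 183475
T ≈ 29.65 °C, under the boiling point, so the assumption holds.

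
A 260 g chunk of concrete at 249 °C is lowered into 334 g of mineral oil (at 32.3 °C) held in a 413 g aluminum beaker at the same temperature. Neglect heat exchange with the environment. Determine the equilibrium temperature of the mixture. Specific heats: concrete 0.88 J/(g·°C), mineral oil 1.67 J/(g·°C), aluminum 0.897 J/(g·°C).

Taking heat into each body as positive, Σ m c ΔT = 0:
260×0.88×(T − 249) + 334×1.67×(T − 32.3) + 413×0.897×(T − 32.3) = 0
228.8(T − 249) + 557.78(T − 32.3) + 370.46(T − 32.3) = 0
1157 T = 86953
T ≈ 75.15 °C

T_f ≈ 75.2 °C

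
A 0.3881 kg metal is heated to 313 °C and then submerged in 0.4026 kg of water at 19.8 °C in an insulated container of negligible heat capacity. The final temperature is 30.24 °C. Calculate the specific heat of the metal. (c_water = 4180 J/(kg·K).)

Heat lost by the metal = heat gained by the water:
0.3881·c·(313 − 30.24) = 0.4026·4180·(30.24 − 19.8)
109.74 c = 17569  ⇒  c ≈ 160.1 J/(kg·K)

c ≈ 160 J/(kg·K)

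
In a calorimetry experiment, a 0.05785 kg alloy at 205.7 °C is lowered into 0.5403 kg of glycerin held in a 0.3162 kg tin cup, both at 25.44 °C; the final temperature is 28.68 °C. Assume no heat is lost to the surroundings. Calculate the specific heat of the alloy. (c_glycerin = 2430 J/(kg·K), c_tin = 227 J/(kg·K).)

Net heat exchanged in the isolated system is zero:
0.05785·c·(28.68 − 205.7) + 0.5403·2430·(28.68 − 25.44) + 0.3162·227·(28.68 − 25.44) = 0
-10.24 c = -4486.4
c = -4486.4/-10.24 ≈ 438.1 J/(kg·K)

c ≈ 438 J/(kg·K)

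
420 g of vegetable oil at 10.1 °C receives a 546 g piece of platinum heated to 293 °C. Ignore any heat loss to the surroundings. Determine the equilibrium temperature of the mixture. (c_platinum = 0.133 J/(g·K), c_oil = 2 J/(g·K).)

T_f ≈ 32.6 °C

With ΣQ=0 the equilibrium temperature is the m·c-weighted mean:
T_f = (72.62×293 + 840×10.1) / (72.62 + 840)
    = 29761 / 912.62 ≈ 32.61 °C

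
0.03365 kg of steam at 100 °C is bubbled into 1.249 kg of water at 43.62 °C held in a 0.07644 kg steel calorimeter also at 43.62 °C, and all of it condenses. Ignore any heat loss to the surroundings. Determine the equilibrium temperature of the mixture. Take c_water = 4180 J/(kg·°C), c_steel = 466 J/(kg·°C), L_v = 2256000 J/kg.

Energy conservation, ΣQ = 0:
latent heat released on condensation: 0.03365×2256000 = 75914
  condensate cools 100→T: 0.03365×4180×(T − 100) = 140.66(T − 100)
  original water: 5220.8(T − 43.62)
  cup: 35.62(T − 43.62)
5397.1 T = 75914 + 14066 + 229286 = 319266
T ≈ 59.16 °C, under the boiling point, so the assumption holds.

T_f ≈ 59.2 °C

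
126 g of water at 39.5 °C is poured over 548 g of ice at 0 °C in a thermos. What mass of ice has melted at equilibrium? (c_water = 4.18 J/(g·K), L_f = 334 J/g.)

Heat available from the water dropping to 0 °C: 126·4.18·39.5 = 20804 J.
Melting all 548 g of ice would need 548·334 = 183032 J.
20804 J < 183032 J, so only part of the ice melts and the system sits at 0 °C.
Mass melted = 20804/334 ≈ 62.29 g.

m_melted ≈ 62.3 g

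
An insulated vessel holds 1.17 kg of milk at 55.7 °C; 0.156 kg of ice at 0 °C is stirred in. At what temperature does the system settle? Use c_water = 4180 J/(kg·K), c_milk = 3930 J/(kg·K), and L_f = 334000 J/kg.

T_f ≈ 38.9 °C

Taking heat into each body as positive, Σ m c ΔT = 0:
melt ice: 0.156×334000 = 52104
  meltwater 0→T: 0.156×4180×T = 652.08 T
  milk cools: 1.17×3930×(T − 55.7) = 4598.1(T − 55.7)
5250.2 T = 256114 − 52104 = 204010
T ≈ 38.86 °C (positive, so assuming full melt was valid).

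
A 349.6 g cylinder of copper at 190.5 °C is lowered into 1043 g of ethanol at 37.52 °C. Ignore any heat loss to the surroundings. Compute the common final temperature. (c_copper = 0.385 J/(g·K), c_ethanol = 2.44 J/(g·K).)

T_f ≈ 45.2 °C

Setting the total heat transfer to zero:
349.6·0.385·(T − 190.5) + 1043·2.44·(T − 37.52) = 0
2679.5 T = 121126
T = 121126 / 2679.5 = 45.2 °C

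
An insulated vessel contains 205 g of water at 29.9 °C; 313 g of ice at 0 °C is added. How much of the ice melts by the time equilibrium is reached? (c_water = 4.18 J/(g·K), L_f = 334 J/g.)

m_melted ≈ 76.7 g

Cooling the water to 0 °C releases 205·4.18·29.9 = 25621 J.
To melt every bit of ice: 313·334 = 104542 J.
That's not enough to melt it all — equilibrium is at 0 °C with ice remaining.
Mass melted = 25621/334 ≈ 76.71 g.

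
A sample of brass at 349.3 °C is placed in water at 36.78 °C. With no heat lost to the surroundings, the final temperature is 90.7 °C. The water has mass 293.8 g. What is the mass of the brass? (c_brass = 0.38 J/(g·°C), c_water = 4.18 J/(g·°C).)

m ≈ 674 g

|Q_brass| = |Q_water|:
m·0.38·(349.3 − 90.7) = 293.8·4.18·(90.7 − 36.78)
98.27 m = 66218  ⇒  m ≈ 673.9 g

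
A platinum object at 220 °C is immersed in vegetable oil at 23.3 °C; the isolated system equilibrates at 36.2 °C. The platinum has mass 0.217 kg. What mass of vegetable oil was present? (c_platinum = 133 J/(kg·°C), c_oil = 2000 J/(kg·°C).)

|Q_platinum| = |Q_oil|:
0.217·133·(220 − 36.2) = m·2000·(36.2 − 23.3)
25800 m = 5304.7  ⇒  m ≈ 0.2056 kg

m ≈ 0.206 kg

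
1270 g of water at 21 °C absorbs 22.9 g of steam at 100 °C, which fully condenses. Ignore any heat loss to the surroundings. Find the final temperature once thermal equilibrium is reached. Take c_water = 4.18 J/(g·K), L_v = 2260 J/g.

Energy conservation, ΣQ = 0:
latent heat released on condensation: 22.9·2260 = 51754
  condensate cools 100→T: 22.9·4.18·(T − 100) = 95.72(T − 100)
  water warms: 1270·4.18·(T − 21) = 5308.6(T − 21)
5404.3 T = 51754 + 9572.2 + 111481 = 172807
T ≈ 31.98 °C — below 100 °C, confirming all the steam condensed.

T_f ≈ 32.0 °C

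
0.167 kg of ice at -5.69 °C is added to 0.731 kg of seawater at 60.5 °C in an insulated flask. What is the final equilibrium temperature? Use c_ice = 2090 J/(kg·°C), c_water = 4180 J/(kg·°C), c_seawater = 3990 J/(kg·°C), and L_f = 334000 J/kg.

Net heat exchanged in the isolated system is zero:
warm ice to 0 °C: 0.167×2090×(0 − (-5.69)) = 1986
  fusion: m_ice L_f = 0.167×334000 = 55778
  meltwater 0→T: 0.167×4180×T = 698.06 T
  seawater: 2916.7(T − 60.5)
3614.8 T = 176460 − 57764 = 118696
T ≈ 32.84 °C — above 0 °C, consistent with complete melting.

T_f ≈ 32.8 °C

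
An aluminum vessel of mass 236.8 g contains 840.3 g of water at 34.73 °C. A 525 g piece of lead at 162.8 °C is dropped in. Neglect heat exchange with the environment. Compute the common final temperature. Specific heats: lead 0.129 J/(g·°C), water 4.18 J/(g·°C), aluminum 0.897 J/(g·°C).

With ΣQ=0 the equilibrium temperature is the m·c-weighted mean:
T_f = (67.73·162.8 + 3512.5·34.73 + 212.41·34.73) / (67.73 + 3512.5 + 212.41)
    = 140390 / 3792.6 ≈ 37.02 °C

T_f ≈ 37.0 °C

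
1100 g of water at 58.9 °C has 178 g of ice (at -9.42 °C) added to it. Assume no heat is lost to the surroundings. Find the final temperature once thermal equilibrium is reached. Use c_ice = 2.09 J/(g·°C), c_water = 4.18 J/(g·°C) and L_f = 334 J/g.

Taking heat into each body as positive, Σ m c ΔT = 0:
warm ice to 0 °C: 178·2.09·(0 − (-9.42)) = 3504.4
  latent heat to melt: 178·334 = 59452
  meltwater 0→T: 178·4.18·T = 744.04 T
  water: 4598(T − 58.9)
5342 T = 270822 − 62956 = 207866
T ≈ 38.91 °C (positive, so assuming full melt was valid).

T_f ≈ 38.9 °C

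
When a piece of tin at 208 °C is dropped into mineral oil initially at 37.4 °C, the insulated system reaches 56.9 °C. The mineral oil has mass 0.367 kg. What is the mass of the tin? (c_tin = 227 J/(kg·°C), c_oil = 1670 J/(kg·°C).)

Heat lost by the tin = heat gained by the oil:
m×227×(208 − 56.9) = 0.367×1670×(56.9 − 37.4)
34300 m = 11951  ⇒  m ≈ 0.3484 kg

m ≈ 0.348 kg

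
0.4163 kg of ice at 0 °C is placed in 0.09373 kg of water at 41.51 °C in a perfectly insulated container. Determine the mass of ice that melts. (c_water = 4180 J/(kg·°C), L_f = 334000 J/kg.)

m_melted ≈ 0.0487 kg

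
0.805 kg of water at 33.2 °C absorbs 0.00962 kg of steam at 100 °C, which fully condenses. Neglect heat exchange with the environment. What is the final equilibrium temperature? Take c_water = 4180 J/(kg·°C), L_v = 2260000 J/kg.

Energy conservation, ΣQ = 0:
latent heat released on condensation: 0.00962·2260000 = 21741
  condensate cools 100→T: 0.00962·4180·(T − 100) = 40.21(T − 100)
  original water: 3364.9(T − 33.2)
3405.1 T = 21741 + 4021.2 + 111715 = 137477
T ≈ 40.37 °C — below 100 °C, confirming all the steam condensed.

T_f ≈ 40.4 °C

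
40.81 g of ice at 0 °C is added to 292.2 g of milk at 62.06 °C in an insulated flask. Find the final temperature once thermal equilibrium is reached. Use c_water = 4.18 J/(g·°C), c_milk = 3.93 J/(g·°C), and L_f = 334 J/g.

Conservation of energy gives ΣQ = 0:
melt ice: 40.81·334 = 13631; meltwater 0→T: 40.81·4.18·T = 170.59 T; milk cools: 292.2·3.93·(T − 62.06) = 1148.3(T − 62.06)
1318.9 T = 71266 − 13631 = 57636
T ≈ 43.70 °C — above 0 °C, consistent with complete melting.

T_f ≈ 43.7 °C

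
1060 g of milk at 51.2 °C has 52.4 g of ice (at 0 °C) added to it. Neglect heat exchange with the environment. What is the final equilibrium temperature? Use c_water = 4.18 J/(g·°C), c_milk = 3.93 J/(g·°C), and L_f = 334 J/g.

T_f ≈ 44.7 °C

Energy conservation, ΣQ = 0:
melt ice: 52.4×334 = 17502
  meltwater 0→T: 52.4×4.18×T = 219.03 T
  milk cools: 1060×3.93×(T − 51.2) = 4165.8(T − 51.2)
4384.8 T = 213289 − 17502 = 195787
T ≈ 44.65 °C — above 0 °C, consistent with complete melting.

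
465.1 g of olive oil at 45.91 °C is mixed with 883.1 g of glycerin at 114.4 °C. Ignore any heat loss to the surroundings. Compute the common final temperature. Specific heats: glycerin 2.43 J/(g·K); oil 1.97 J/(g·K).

Heat lost by the glycerin equals heat gained by the oil:
883.1*2.43*(114.4 − T) = 465.1*1.97*(T − 45.91)
2145.9(114.4 − T) = 916.25(T − 45.91)
3062.2 T = 287560  ⇒  T ≈ 93.91 °C

T_f ≈ 93.9 °C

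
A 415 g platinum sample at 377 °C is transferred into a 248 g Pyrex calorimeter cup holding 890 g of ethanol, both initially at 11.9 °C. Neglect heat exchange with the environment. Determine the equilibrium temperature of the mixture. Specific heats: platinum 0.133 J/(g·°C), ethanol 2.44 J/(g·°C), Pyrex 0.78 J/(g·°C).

T_f ≈ 20.2 °C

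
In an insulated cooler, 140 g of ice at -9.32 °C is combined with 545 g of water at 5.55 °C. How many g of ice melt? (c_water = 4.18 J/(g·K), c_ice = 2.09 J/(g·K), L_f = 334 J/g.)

m_melted ≈ 29.7 g

Water can give up m c ΔT = 545·4.18·5.55 = 12643 J before reaching 0 °C.
Of that, 140·2.09·9.32 = 2727 J goes to bring the ice to 0 °C, leaving 9916.4 J.
Melting all 140 g of ice would need 140·334 = 46760 J.
9916.4 J < 46760 J, so only part of the ice melts and the system sits at 0 °C.
m_melted·334 = 9916.4  ⇒  m_melted ≈ 29.69 g.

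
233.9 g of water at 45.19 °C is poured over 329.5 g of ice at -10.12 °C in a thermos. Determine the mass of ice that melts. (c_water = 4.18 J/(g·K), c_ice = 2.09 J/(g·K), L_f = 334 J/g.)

Water can give up m c ΔT = 233.9×4.18×45.19 = 44182 J before reaching 0 °C.
Warming the ice to 0 °C takes 329.5×2.09×10.12 = 6969.2 J, leaving 37213 J for melting.
To melt every bit of ice: 329.5×334 = 110053 J.
That's not enough to melt it all — equilibrium is at 0 °C with ice remaining.
m_melt = 37213 / L_f = 111.4 g.

m_melted ≈ 111 g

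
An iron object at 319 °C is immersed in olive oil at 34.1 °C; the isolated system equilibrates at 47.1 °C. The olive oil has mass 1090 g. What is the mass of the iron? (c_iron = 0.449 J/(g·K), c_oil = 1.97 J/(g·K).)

m ≈ 229 g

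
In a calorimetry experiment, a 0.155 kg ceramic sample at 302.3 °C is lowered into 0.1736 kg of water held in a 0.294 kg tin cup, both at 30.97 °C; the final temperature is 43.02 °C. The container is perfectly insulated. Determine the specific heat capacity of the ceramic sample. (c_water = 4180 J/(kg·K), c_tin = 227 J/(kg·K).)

c ≈ 238 J/(kg·K)

Conservation of energy gives ΣQ = 0:
0.155×c×(43.02 − 302.3) + 0.1736×4180×(43.02 − 30.97) + 0.294×227×(43.02 − 30.97) = 0
-40.19 c = -9548.3
c = -9548.3/-40.19 ≈ 237.6 J/(kg·K)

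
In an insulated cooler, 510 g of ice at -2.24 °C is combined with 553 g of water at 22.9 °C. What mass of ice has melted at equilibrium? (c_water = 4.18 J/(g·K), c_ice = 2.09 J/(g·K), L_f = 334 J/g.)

Cooling the water to 0 °C releases 553×4.18×22.9 = 52934 J.
Warming the ice to 0 °C takes 510×2.09×2.24 = 2387.6 J, leaving 50547 J for melting.
To melt every bit of ice: 510×334 = 170340 J.
50547 J < 170340 J, so only part of the ice melts and the system sits at 0 °C.
m_melt = 50547 / L_f = 151.3 g.

m_melted ≈ 151 g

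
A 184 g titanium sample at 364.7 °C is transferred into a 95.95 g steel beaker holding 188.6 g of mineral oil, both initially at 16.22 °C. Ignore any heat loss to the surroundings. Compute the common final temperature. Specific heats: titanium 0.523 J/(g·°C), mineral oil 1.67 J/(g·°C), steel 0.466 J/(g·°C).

Taking heat into each body as positive, Σ m c ΔT = 0:
184×0.523×(T − 364.7) + 188.6×1.67×(T − 16.22) + 95.95×0.466×(T − 16.22) = 0
96.23(T − 364.7) + 314.96(T − 16.22) + 44.71(T − 16.22) = 0
(96.23 + 314.96 + 44.71) T = 96.23×364.7 + 314.96×16.22 + 44.71×16.22
T = 40930 / 455.91 = 89.8 °C

T_f ≈ 89.8 °C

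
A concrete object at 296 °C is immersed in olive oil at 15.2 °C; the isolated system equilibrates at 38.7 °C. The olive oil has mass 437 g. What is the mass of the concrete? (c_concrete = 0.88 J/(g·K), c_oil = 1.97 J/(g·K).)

|Q_concrete| = |Q_oil|:
m·0.88·(296 − 38.7) = 437·1.97·(38.7 − 15.2)
226.42 m = 20231  ⇒  m ≈ 89.35 g

m ≈ 89.3 g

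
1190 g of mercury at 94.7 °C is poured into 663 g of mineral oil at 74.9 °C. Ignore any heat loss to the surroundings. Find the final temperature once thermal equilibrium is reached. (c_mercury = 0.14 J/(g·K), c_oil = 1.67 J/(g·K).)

T_f ≈ 77.5 °C

Taking heat into each body as positive, Σ m c ΔT = 0:
1190×0.14×(T − 94.7) + 663×1.67×(T − 74.9) = 0
(166.6 + 1107.2) T = 166.6×94.7 + 1107.2×74.9
T = 98707 / 1273.8 = 77.5 °C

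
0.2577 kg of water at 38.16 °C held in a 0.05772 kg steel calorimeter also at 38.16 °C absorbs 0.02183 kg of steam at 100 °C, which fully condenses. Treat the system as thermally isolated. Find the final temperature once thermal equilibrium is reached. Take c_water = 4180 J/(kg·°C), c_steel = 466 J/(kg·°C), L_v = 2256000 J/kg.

T_f ≈ 84.1 °C

Taking heat into each body as positive, Σ m c ΔT = 0:
latent heat released on condensation: 0.02183×2256000 = 49248; condensate cools 100→T: 0.02183×4180×(T − 100) = 91.25(T − 100); water warms: 0.2577×4180×(T − 38.16) = 1077.2(T − 38.16); cup: 26.9(T − 38.16)
1195.3 T = 49248 + 9124.9 + 42132 = 100505
T ≈ 84.08 °C — below 100 °C, confirming all the steam condensed.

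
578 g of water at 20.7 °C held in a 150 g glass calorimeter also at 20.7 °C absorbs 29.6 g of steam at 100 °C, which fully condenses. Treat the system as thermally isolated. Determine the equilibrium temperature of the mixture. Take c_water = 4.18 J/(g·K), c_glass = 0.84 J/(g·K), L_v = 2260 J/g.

T_f ≈ 49.5 °C

Setting the total heat transfer to zero:
latent heat released on condensation: 29.6·2260 = 66896; condensate cools 100→T: 29.6·4.18·(T − 100) = 123.73(T − 100); water warms: 578·4.18·(T − 20.7) = 2416(T − 20.7); cup: 126(T − 20.7)
2665.8 T = 66896 + 12373 + 52620 = 131889
T ≈ 49.48 °C (< 100 °C, so full condensation is consistent).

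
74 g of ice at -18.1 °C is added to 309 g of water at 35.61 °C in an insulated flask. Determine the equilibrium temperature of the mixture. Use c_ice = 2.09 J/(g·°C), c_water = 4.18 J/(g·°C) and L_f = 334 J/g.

T_f ≈ 11.5 °C

Conservation of energy gives ΣQ = 0:
ice -18.1→0 °C: 74·2.09·18.1 = 2799.3; fusion: m_ice L_f = 74·334 = 24716; meltwater 0→T: 74·4.18·T = 309.32 T; water: 1291.6(T − 35.61)
1600.9 T = 45995 − 27515 = 18479
T ≈ 11.54 °C (positive, so assuming full melt was valid).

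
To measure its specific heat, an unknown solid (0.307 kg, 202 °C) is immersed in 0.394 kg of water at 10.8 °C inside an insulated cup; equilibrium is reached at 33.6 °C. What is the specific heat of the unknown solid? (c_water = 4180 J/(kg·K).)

c ≈ 726 J/(kg·K)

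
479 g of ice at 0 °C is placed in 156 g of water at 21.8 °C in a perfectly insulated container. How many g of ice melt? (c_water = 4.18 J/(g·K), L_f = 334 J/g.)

m_melted ≈ 42.6 g

Cooling the water to 0 °C releases 156×4.18×21.8 = 14215 J.
Fully melting the ice requires m_ice L_f = 479×334 = 159986 J.
Since 14215 < 159986 J, not all the ice melts; equilibrium is at 0 °C.
m_melted×334 = 14215  ⇒  m_melted ≈ 42.56 g.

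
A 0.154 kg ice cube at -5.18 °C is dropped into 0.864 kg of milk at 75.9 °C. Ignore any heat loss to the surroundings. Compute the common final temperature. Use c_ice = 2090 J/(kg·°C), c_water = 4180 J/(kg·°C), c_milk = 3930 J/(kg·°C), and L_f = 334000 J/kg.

Energy balance with sensible and latent terms:
warm ice to 0 °C: 0.154×2090×(0 − (-5.18)) = 1667.2
  melt ice: 0.154×334000 = 51436
  warm the meltwater: 643.72 T
  milk: 3395.5(T − 75.9)
4039.2 T = 257720 − 53103 = 204617
T ≈ 50.66 °C (positive, so assuming full melt was valid).

T_f ≈ 50.7 °C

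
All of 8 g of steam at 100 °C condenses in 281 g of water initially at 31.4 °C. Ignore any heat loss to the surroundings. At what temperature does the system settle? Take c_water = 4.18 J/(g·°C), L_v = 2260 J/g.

T_f ≈ 48.3 °C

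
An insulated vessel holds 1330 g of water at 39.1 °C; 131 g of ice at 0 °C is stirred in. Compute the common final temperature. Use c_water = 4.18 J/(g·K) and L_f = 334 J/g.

Taking heat into each body as positive, Σ m c ΔT = 0:
melt ice: 131×334 = 43754
  warm the meltwater: 547.58 T
  water: 5559.4(T − 39.1)
6107 T = 217373 − 43754 = 173619
T ≈ 28.43 °C (positive, so assuming full melt was valid).

T_f ≈ 28.4 °C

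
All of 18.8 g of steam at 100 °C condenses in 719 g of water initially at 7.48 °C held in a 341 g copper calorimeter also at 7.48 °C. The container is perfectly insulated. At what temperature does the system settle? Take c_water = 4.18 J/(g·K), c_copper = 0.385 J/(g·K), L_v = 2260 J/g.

Energy balance with sensible and latent terms:
steam→water at 100 °C releases m L_v = 18.8×2260 = 42488
  condensate cools 100→T: 18.8×4.18×(T − 100) = 78.58(T − 100)
  original water: 3005.4(T − 7.48)
  cup: 131.28(T − 7.48)
3215.3 T = 42488 + 7858.4 + 23463 = 73809
T ≈ 22.96 °C (< 100 °C, so full condensation is consistent).

T_f ≈ 23.0 °C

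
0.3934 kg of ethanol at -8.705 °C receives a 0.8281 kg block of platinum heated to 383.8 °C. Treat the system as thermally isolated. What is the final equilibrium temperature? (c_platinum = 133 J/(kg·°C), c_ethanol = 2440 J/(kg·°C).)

|Q_platinum| = |Q_ethanol|:
0.8281·133·(383.8 − T) = 0.3934·2440·(T − (-8.705))
110.14(383.8 − T) = 959.9(T − (-8.705))
1070 T = 33915  ⇒  T ≈ 31.70 °C

T_f ≈ 31.7 °C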